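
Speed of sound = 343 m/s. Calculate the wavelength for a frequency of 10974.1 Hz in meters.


Given values:
  c = 343 m/s, f = 10974.1 Hz
Formula: lambda = c / f
lambda = 343 / 10974.1
lambda = 0.0313

0.0313 m


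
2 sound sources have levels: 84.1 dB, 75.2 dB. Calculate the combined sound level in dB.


Formula: L_total = 10 * log10( sum(10^(Li/10)) )
  Source 1: 10^(84.1/10) = 257039578.2769
  Source 2: 10^(75.2/10) = 33113112.1483
Sum of linear values = 290152690.4252
L_total = 10 * log10(290152690.4252) = 84.63

84.63 dB


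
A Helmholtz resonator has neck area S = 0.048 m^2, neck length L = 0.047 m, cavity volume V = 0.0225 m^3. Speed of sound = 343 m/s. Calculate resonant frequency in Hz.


Given values:
  S = 0.048 m^2, L = 0.047 m, V = 0.0225 m^3, c = 343 m/s
Formula: f = (c / (2*pi)) * sqrt(S / (V * L))
Compute V * L = 0.0225 * 0.047 = 0.0010575
Compute S / (V * L) = 0.048 / 0.0010575 = 45.3901
Compute sqrt(45.3901) = 6.737218
Compute c / (2*pi) = 343 / 6.283185 = 54.590148
f = 54.590148 * 6.737218 = 367.79

367.79 Hz


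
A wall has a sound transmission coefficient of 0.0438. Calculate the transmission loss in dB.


Given values:
  tau = 0.0438
Formula: TL = 10 * log10(1 / tau)
Compute 1 / tau = 1 / 0.0438 = 22.8311
Compute log10(22.8311) = 1.358527
TL = 10 * 1.358527 = 13.59

13.59 dB


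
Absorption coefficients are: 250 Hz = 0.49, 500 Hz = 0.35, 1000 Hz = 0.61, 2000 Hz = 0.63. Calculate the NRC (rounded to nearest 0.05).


Given values:
  a_250 = 0.49, a_500 = 0.35
  a_1000 = 0.61, a_2000 = 0.63
Formula: NRC = (a250 + a500 + a1000 + a2000) / 4
Sum = 0.49 + 0.35 + 0.61 + 0.63 = 2.08
NRC = 2.08 / 4 = 0.52
Rounded to nearest 0.05: 0.5

0.5


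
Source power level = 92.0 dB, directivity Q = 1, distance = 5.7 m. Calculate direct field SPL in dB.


Given values:
  Lw = 92.0 dB, Q = 1, r = 5.7 m
Formula: SPL = Lw + 10 * log10(Q / (4 * pi * r^2))
Compute 4 * pi * r^2 = 4 * pi * 5.7^2 = 408.2814
Compute Q / denom = 1 / 408.2814 = 0.00244929
Compute 10 * log10(0.00244929) = -26.1096
SPL = 92.0 + (-26.1096) = 65.89

65.89 dB


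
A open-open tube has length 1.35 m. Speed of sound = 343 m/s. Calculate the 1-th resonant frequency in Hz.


Given values:
  Tube type: open-open, L = 1.35 m, c = 343 m/s, n = 1
Formula: f_n = n * c / (2 * L)
Compute 2 * L = 2 * 1.35 = 2.7
f = 1 * 343 / 2.7
f = 127.04

127.04 Hz


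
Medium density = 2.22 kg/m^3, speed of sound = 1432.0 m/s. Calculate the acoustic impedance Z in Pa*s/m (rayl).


Given values:
  rho = 2.22 kg/m^3
  c = 1432.0 m/s
Formula: Z = rho * c
Z = 2.22 * 1432.0
Z = 3179.04

3179.04 rayl


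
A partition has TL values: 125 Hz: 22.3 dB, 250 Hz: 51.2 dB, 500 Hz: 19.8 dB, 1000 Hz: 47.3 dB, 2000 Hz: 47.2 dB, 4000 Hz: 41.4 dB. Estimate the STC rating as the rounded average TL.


Given TL values at each frequency:
  125 Hz: 22.3 dB
  250 Hz: 51.2 dB
  500 Hz: 19.8 dB
  1000 Hz: 47.3 dB
  2000 Hz: 47.2 dB
  4000 Hz: 41.4 dB
Formula: STC ~ round(average of TL values)
Sum = 22.3 + 51.2 + 19.8 + 47.3 + 47.2 + 41.4 = 229.2
Average = 229.2 / 6 = 38.2
Rounded: 38

38


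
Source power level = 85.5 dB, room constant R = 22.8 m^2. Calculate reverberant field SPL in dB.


Given values:
  Lw = 85.5 dB, R = 22.8 m^2
Formula: SPL = Lw + 10 * log10(4 / R)
Compute 4 / R = 4 / 22.8 = 0.175439
Compute 10 * log10(0.175439) = -7.5587
SPL = 85.5 + (-7.5587) = 77.94

77.94 dB


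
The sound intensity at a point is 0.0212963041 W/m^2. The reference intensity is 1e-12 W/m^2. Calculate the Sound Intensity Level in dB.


Given values:
  I = 0.0212963041 W/m^2
  I_ref = 1e-12 W/m^2
Formula: SIL = 10 * log10(I / I_ref)
Compute ratio: I / I_ref = 21296304100
Compute log10: log10(21296304100) = 10.328304
Multiply: SIL = 10 * 10.328304 = 103.28

103.28 dB


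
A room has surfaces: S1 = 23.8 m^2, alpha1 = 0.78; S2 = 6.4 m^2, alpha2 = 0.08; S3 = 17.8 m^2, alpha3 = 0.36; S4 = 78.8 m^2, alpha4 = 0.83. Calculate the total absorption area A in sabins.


Given surfaces:
  Surface 1: 23.8 * 0.78 = 18.564
  Surface 2: 6.4 * 0.08 = 0.512
  Surface 3: 17.8 * 0.36 = 6.408
  Surface 4: 78.8 * 0.83 = 65.404
Formula: A = sum(Si * alpha_i)
A = 18.564 + 0.512 + 6.408 + 65.404
A = 90.89

90.89 sabins


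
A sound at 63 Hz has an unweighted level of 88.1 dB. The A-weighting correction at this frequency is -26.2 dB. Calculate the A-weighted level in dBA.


Given values:
  SPL = 88.1 dB
  A-weighting at 63 Hz = -26.2 dB
Formula: L_A = SPL + A_weight
L_A = 88.1 + (-26.2)
L_A = 61.9

61.9 dBA


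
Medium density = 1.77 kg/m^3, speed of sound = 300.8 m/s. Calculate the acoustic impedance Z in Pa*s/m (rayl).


Given values:
  rho = 1.77 kg/m^3
  c = 300.8 m/s
Formula: Z = rho * c
Z = 1.77 * 300.8
Z = 532.42

532.42 rayl


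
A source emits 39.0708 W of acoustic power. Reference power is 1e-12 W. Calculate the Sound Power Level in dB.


Given values:
  W = 39.0708 W
  W_ref = 1e-12 W
Formula: SWL = 10 * log10(W / W_ref)
Compute ratio: W / W_ref = 39070800000000
Compute log10: log10(39070800000000) = 13.591852
Multiply: SWL = 10 * 13.591852 = 135.92

135.92 dB


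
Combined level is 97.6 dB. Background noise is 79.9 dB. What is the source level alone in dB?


Given values:
  L_total = 97.6 dB, L_bg = 79.9 dB
Formula: L_source = 10 * log10(10^(L_total/10) - 10^(L_bg/10))
Convert to linear:
  10^(97.6/10) = 5754399373.3716
  10^(79.9/10) = 97723722.0956
Difference: 5754399373.3716 - 97723722.0956 = 5656675651.276
L_source = 10 * log10(5656675651.276) = 97.53

97.53 dB


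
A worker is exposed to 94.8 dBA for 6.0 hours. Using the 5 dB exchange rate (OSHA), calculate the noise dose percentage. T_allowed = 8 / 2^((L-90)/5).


Given values:
  L = 94.8 dBA, T = 6.0 hours
Formula: T_allowed = 8 / 2^((L - 90) / 5)
Compute exponent: (94.8 - 90) / 5 = 0.96
Compute 2^(0.96) = 1.94531
T_allowed = 8 / 1.94531 = 4.112455 hours
Dose = (T / T_allowed) * 100
Dose = (6.0 / 4.112455) * 100 = 145.9

145.9 %


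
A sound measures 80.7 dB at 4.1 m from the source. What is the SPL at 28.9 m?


Given values:
  SPL1 = 80.7 dB, r1 = 4.1 m, r2 = 28.9 m
Formula: SPL2 = SPL1 - 20 * log10(r2 / r1)
Compute ratio: r2 / r1 = 28.9 / 4.1 = 7.0488
Compute log10: log10(7.0488) = 0.848115
Compute drop: 20 * 0.848115 = 16.9623
SPL2 = 80.7 - 16.9623 = 63.74

63.74 dB


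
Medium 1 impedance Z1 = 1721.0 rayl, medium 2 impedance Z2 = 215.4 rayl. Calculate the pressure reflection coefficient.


Given values:
  Z1 = 1721.0 rayl, Z2 = 215.4 rayl
Formula: R = (Z2 - Z1) / (Z2 + Z1)
Numerator: Z2 - Z1 = 215.4 - 1721.0 = -1505.6
Denominator: Z2 + Z1 = 215.4 + 1721.0 = 1936.4
R = -1505.6 / 1936.4 = -0.7775

-0.7775


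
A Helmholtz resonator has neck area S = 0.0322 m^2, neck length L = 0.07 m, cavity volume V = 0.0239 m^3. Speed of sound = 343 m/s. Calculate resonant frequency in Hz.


Given values:
  S = 0.0322 m^2, L = 0.07 m, V = 0.0239 m^3, c = 343 m/s
Formula: f = (c / (2*pi)) * sqrt(S / (V * L))
Compute V * L = 0.0239 * 0.07 = 0.001673
Compute S / (V * L) = 0.0322 / 0.001673 = 19.2469
Compute sqrt(19.2469) = 4.387129
Compute c / (2*pi) = 343 / 6.283185 = 54.590148
f = 54.590148 * 4.387129 = 239.49

239.49 Hz


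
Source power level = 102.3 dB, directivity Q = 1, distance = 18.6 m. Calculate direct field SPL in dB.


Given values:
  Lw = 102.3 dB, Q = 1, r = 18.6 m
Formula: SPL = Lw + 10 * log10(Q / (4 * pi * r^2))
Compute 4 * pi * r^2 = 4 * pi * 18.6^2 = 4347.4616
Compute Q / denom = 1 / 4347.4616 = 0.00023002
Compute 10 * log10(0.00023002) = -36.3823
SPL = 102.3 + (-36.3823) = 65.92

65.92 dB


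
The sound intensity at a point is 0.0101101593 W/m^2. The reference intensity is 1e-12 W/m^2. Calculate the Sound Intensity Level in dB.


Given values:
  I = 0.0101101593 W/m^2
  I_ref = 1e-12 W/m^2
Formula: SIL = 10 * log10(I / I_ref)
Compute ratio: I / I_ref = 10110159300
Compute log10: log10(10110159300) = 10.004758
Multiply: SIL = 10 * 10.004758 = 100.05

100.05 dB


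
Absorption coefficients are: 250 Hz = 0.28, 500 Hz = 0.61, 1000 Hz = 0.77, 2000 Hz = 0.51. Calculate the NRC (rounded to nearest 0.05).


Given values:
  a_250 = 0.28, a_500 = 0.61
  a_1000 = 0.77, a_2000 = 0.51
Formula: NRC = (a250 + a500 + a1000 + a2000) / 4
Sum = 0.28 + 0.61 + 0.77 + 0.51 = 2.17
NRC = 2.17 / 4 = 0.5425
Rounded to nearest 0.05: 0.55

0.55


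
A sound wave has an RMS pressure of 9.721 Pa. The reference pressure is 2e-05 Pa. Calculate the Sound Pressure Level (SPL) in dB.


Given values:
  p = 9.721 Pa
  p_ref = 2e-05 Pa
Formula: SPL = 20 * log10(p / p_ref)
Compute ratio: p / p_ref = 9.721 / 2e-05 = 486050
Compute log10: log10(486050) = 5.686681
Multiply: SPL = 20 * 5.686681 = 113.73

113.73 dB


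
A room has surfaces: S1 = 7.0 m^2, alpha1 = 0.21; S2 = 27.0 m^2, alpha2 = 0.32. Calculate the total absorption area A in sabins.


Given surfaces:
  Surface 1: 7.0 * 0.21 = 1.47
  Surface 2: 27.0 * 0.32 = 8.64
Formula: A = sum(Si * alpha_i)
A = 1.47 + 8.64
A = 10.11

10.11 sabins


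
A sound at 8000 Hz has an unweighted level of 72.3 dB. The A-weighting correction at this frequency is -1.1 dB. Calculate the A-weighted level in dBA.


Given values:
  SPL = 72.3 dB
  A-weighting at 8000 Hz = -1.1 dB
Formula: L_A = SPL + A_weight
L_A = 72.3 + (-1.1)
L_A = 71.2

71.2 dBA


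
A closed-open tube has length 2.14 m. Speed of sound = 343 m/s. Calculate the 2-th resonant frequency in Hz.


Given values:
  Tube type: closed-open, L = 2.14 m, c = 343 m/s, n = 2
Formula: f_n = (2n - 1) * c / (4 * L)
Compute 2n - 1 = 2*2 - 1 = 3
Compute 4 * L = 4 * 2.14 = 8.56
f = 3 * 343 / 8.56
f = 120.21

120.21 Hz


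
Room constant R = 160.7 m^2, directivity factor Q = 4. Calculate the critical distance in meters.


Given values:
  R = 160.7 m^2, Q = 4
Formula: d_c = 0.141 * sqrt(Q * R)
Compute Q * R = 4 * 160.7 = 642.8
Compute sqrt(642.8) = 25.3535
d_c = 0.141 * 25.3535 = 3.575

3.575 m


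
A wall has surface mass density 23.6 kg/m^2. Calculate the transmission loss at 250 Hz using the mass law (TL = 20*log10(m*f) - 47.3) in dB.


Given values:
  m = 23.6 kg/m^2, f = 250 Hz
Formula: TL = 20 * log10(m * f) - 47.3
Compute m * f = 23.6 * 250 = 5900.0
Compute log10(5900.0) = 3.770852
Compute 20 * 3.770852 = 75.417
TL = 75.417 - 47.3 = 28.12

28.12 dB


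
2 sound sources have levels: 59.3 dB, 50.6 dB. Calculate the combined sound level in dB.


Formula: L_total = 10 * log10( sum(10^(Li/10)) )
  Source 1: 10^(59.3/10) = 851138.0382
  Source 2: 10^(50.6/10) = 114815.3621
Sum of linear values = 965953.4003
L_total = 10 * log10(965953.4003) = 59.85

59.85 dB


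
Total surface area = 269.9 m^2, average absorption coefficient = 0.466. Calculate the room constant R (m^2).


Given values:
  S = 269.9 m^2, alpha = 0.466
Formula: R = S * alpha / (1 - alpha)
Numerator: 269.9 * 0.466 = 125.7734
Denominator: 1 - 0.466 = 0.534
R = 125.7734 / 0.534 = 235.53

235.53 m^2


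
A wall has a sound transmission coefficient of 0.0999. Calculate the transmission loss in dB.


Given values:
  tau = 0.0999
Formula: TL = 10 * log10(1 / tau)
Compute 1 / tau = 1 / 0.0999 = 10.01
Compute log10(10.01) = 1.000434
TL = 10 * 1.000434 = 10.0

10.0 dB


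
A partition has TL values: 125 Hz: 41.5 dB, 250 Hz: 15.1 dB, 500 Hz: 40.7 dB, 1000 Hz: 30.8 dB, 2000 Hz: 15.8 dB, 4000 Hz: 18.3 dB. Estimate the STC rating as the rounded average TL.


Given TL values at each frequency:
  125 Hz: 41.5 dB
  250 Hz: 15.1 dB
  500 Hz: 40.7 dB
  1000 Hz: 30.8 dB
  2000 Hz: 15.8 dB
  4000 Hz: 18.3 dB
Formula: STC ~ round(average of TL values)
Sum = 41.5 + 15.1 + 40.7 + 30.8 + 15.8 + 18.3 = 162.2
Average = 162.2 / 6 = 27.03
Rounded: 27

27


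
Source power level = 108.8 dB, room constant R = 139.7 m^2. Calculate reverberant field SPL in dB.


Given values:
  Lw = 108.8 dB, R = 139.7 m^2
Formula: SPL = Lw + 10 * log10(4 / R)
Compute 4 / R = 4 / 139.7 = 0.028633
Compute 10 * log10(0.028633) = -15.4313
SPL = 108.8 + (-15.4313) = 93.37

93.37 dB


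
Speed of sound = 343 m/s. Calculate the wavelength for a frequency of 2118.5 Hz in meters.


Given values:
  c = 343 m/s, f = 2118.5 Hz
Formula: lambda = c / f
lambda = 343 / 2118.5
lambda = 0.1619

0.1619 m


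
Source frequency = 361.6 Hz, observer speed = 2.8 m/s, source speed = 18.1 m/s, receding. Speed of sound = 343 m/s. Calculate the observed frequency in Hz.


Given values:
  f_s = 361.6 Hz, v_o = 2.8 m/s, v_s = 18.1 m/s
  Direction: receding
Formula: f_o = f_s * (c - v_o) / (c + v_s)
Numerator: c - v_o = 343 - 2.8 = 340.2
Denominator: c + v_s = 343 + 18.1 = 361.1
f_o = 361.6 * 340.2 / 361.1 = 340.67

340.67 Hz


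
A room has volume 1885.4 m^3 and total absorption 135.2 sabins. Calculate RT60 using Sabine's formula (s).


Given values:
  V = 1885.4 m^3
  A = 135.2 sabins
Formula: RT60 = 0.161 * V / A
Numerator: 0.161 * 1885.4 = 303.5494
RT60 = 303.5494 / 135.2 = 2.245

2.245 s


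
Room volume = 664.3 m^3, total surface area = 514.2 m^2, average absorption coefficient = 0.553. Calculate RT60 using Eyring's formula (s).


Given values:
  V = 664.3 m^3, S = 514.2 m^2, alpha = 0.553
Formula: RT60 = 0.161 * V / (-S * ln(1 - alpha))
Compute ln(1 - 0.553) = ln(0.447) = -0.805197
Denominator: -514.2 * -0.805197 = 414.0323
Numerator: 0.161 * 664.3 = 106.9523
RT60 = 106.9523 / 414.0323 = 0.258

0.258 s


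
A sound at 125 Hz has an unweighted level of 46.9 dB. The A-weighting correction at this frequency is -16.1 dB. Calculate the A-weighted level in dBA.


Given values:
  SPL = 46.9 dB
  A-weighting at 125 Hz = -16.1 dB
Formula: L_A = SPL + A_weight
L_A = 46.9 + (-16.1)
L_A = 30.8

30.8 dBA


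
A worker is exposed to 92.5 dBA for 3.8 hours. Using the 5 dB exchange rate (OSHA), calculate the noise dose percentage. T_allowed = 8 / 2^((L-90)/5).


Given values:
  L = 92.5 dBA, T = 3.8 hours
Formula: T_allowed = 8 / 2^((L - 90) / 5)
Compute exponent: (92.5 - 90) / 5 = 0.5
Compute 2^(0.5) = 1.414214
T_allowed = 8 / 1.414214 = 5.656852 hours
Dose = (T / T_allowed) * 100
Dose = (3.8 / 5.656852) * 100 = 67.18

67.18 %


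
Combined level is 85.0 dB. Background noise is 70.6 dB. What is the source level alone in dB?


Given values:
  L_total = 85.0 dB, L_bg = 70.6 dB
Formula: L_source = 10 * log10(10^(L_total/10) - 10^(L_bg/10))
Convert to linear:
  10^(85.0/10) = 316227766.0168
  10^(70.6/10) = 11481536.215
Difference: 316227766.0168 - 11481536.215 = 304746229.8018
L_source = 10 * log10(304746229.8018) = 84.84

84.84 dB


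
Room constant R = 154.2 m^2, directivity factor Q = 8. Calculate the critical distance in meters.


Given values:
  R = 154.2 m^2, Q = 8
Formula: d_c = 0.141 * sqrt(Q * R)
Compute Q * R = 8 * 154.2 = 1233.6
Compute sqrt(1233.6) = 35.1226
d_c = 0.141 * 35.1226 = 4.952

4.952 m


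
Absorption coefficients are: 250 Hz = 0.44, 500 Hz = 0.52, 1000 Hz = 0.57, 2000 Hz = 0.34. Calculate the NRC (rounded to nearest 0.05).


Given values:
  a_250 = 0.44, a_500 = 0.52
  a_1000 = 0.57, a_2000 = 0.34
Formula: NRC = (a250 + a500 + a1000 + a2000) / 4
Sum = 0.44 + 0.52 + 0.57 + 0.34 = 1.87
NRC = 1.87 / 4 = 0.4675
Rounded to nearest 0.05: 0.45

0.45


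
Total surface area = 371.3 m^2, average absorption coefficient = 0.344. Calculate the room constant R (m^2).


Given values:
  S = 371.3 m^2, alpha = 0.344
Formula: R = S * alpha / (1 - alpha)
Numerator: 371.3 * 0.344 = 127.7272
Denominator: 1 - 0.344 = 0.656
R = 127.7272 / 0.656 = 194.71

194.71 m^2


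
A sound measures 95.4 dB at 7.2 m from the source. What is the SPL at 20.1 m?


Given values:
  SPL1 = 95.4 dB, r1 = 7.2 m, r2 = 20.1 m
Formula: SPL2 = SPL1 - 20 * log10(r2 / r1)
Compute ratio: r2 / r1 = 20.1 / 7.2 = 2.7917
Compute log10: log10(2.7917) = 0.445869
Compute drop: 20 * 0.445869 = 8.9174
SPL2 = 95.4 - 8.9174 = 86.48

86.48 dB


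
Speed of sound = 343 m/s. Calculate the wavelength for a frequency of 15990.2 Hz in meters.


Given values:
  c = 343 m/s, f = 15990.2 Hz
Formula: lambda = c / f
lambda = 343 / 15990.2
lambda = 0.0215

0.0215 m


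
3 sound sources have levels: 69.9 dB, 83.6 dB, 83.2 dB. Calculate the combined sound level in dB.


Formula: L_total = 10 * log10( sum(10^(Li/10)) )
  Source 1: 10^(69.9/10) = 9772372.2096
  Source 2: 10^(83.6/10) = 229086765.2768
  Source 3: 10^(83.2/10) = 208929613.0854
Sum of linear values = 447788750.5718
L_total = 10 * log10(447788750.5718) = 86.51

86.51 dB


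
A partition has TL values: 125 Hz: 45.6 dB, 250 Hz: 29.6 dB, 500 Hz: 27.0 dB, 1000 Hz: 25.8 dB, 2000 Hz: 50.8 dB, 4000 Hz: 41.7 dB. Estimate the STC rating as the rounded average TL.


Given TL values at each frequency:
  125 Hz: 45.6 dB
  250 Hz: 29.6 dB
  500 Hz: 27.0 dB
  1000 Hz: 25.8 dB
  2000 Hz: 50.8 dB
  4000 Hz: 41.7 dB
Formula: STC ~ round(average of TL values)
Sum = 45.6 + 29.6 + 27.0 + 25.8 + 50.8 + 41.7 = 220.5
Average = 220.5 / 6 = 36.75
Rounded: 37

37


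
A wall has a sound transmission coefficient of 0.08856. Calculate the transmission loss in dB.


Given values:
  tau = 0.08856
Formula: TL = 10 * log10(1 / tau)
Compute 1 / tau = 1 / 0.08856 = 11.2918
Compute log10(11.2918) = 1.052763
TL = 10 * 1.052763 = 10.53

10.53 dB


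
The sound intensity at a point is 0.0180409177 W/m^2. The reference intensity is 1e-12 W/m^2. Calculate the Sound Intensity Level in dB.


Given values:
  I = 0.0180409177 W/m^2
  I_ref = 1e-12 W/m^2
Formula: SIL = 10 * log10(I / I_ref)
Compute ratio: I / I_ref = 18040917700
Compute log10: log10(18040917700) = 10.256259
Multiply: SIL = 10 * 10.256259 = 102.56

102.56 dB


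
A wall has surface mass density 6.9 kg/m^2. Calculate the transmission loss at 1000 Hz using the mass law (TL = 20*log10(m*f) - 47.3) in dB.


Given values:
  m = 6.9 kg/m^2, f = 1000 Hz
Formula: TL = 20 * log10(m * f) - 47.3
Compute m * f = 6.9 * 1000 = 6900.0
Compute log10(6900.0) = 3.838849
Compute 20 * 3.838849 = 76.777
TL = 76.777 - 47.3 = 29.48

29.48 dB


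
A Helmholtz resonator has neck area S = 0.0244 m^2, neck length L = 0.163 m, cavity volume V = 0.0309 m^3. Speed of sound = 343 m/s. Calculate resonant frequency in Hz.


Given values:
  S = 0.0244 m^2, L = 0.163 m, V = 0.0309 m^3, c = 343 m/s
Formula: f = (c / (2*pi)) * sqrt(S / (V * L))
Compute V * L = 0.0309 * 0.163 = 0.0050367
Compute S / (V * L) = 0.0244 / 0.0050367 = 4.8444
Compute sqrt(4.8444) = 2.201
Compute c / (2*pi) = 343 / 6.283185 = 54.590148
f = 54.590148 * 2.201 = 120.15

120.15 Hz


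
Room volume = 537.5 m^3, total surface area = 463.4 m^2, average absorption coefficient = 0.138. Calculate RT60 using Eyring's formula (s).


Given values:
  V = 537.5 m^3, S = 463.4 m^2, alpha = 0.138
Formula: RT60 = 0.161 * V / (-S * ln(1 - alpha))
Compute ln(1 - 0.138) = ln(0.862) = -0.1485
Denominator: -463.4 * -0.1485 = 68.8149
Numerator: 0.161 * 537.5 = 86.5375
RT60 = 86.5375 / 68.8149 = 1.258

1.258 s


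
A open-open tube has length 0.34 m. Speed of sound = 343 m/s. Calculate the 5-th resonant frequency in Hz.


Given values:
  Tube type: open-open, L = 0.34 m, c = 343 m/s, n = 5
Formula: f_n = n * c / (2 * L)
Compute 2 * L = 2 * 0.34 = 0.68
f = 5 * 343 / 0.68
f = 2522.06

2522.06 Hz


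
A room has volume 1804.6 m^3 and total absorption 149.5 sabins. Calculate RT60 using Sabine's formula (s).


Given values:
  V = 1804.6 m^3
  A = 149.5 sabins
Formula: RT60 = 0.161 * V / A
Numerator: 0.161 * 1804.6 = 290.5406
RT60 = 290.5406 / 149.5 = 1.943

1.943 s


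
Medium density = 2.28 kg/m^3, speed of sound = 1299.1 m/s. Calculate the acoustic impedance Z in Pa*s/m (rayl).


Given values:
  rho = 2.28 kg/m^3
  c = 1299.1 m/s
Formula: Z = rho * c
Z = 2.28 * 1299.1
Z = 2961.95

2961.95 rayl


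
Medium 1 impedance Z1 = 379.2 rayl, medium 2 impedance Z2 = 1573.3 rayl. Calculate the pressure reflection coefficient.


Given values:
  Z1 = 379.2 rayl, Z2 = 1573.3 rayl
Formula: R = (Z2 - Z1) / (Z2 + Z1)
Numerator: Z2 - Z1 = 1573.3 - 379.2 = 1194.1
Denominator: Z2 + Z1 = 1573.3 + 379.2 = 1952.5
R = 1194.1 / 1952.5 = 0.6116

0.6116


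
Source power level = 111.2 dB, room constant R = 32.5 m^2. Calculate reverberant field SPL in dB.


Given values:
  Lw = 111.2 dB, R = 32.5 m^2
Formula: SPL = Lw + 10 * log10(4 / R)
Compute 4 / R = 4 / 32.5 = 0.123077
Compute 10 * log10(0.123077) = -9.0982
SPL = 111.2 + (-9.0982) = 102.1

102.1 dB


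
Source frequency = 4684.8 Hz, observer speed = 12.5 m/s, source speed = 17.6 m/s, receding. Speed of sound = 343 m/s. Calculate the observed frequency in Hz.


Given values:
  f_s = 4684.8 Hz, v_o = 12.5 m/s, v_s = 17.6 m/s
  Direction: receding
Formula: f_o = f_s * (c - v_o) / (c + v_s)
Numerator: c - v_o = 343 - 12.5 = 330.5
Denominator: c + v_s = 343 + 17.6 = 360.6
f_o = 4684.8 * 330.5 / 360.6 = 4293.75

4293.75 Hz


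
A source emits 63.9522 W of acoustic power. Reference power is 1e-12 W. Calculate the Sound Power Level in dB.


Given values:
  W = 63.9522 W
  W_ref = 1e-12 W
Formula: SWL = 10 * log10(W / W_ref)
Compute ratio: W / W_ref = 63952200000000
Compute log10: log10(63952200000000) = 13.805855
Multiply: SWL = 10 * 13.805855 = 138.06

138.06 dB


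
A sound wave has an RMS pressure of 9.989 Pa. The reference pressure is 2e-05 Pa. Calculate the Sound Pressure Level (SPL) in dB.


Given values:
  p = 9.989 Pa
  p_ref = 2e-05 Pa
Formula: SPL = 20 * log10(p / p_ref)
Compute ratio: p / p_ref = 9.989 / 2e-05 = 499450
Compute log10: log10(499450) = 5.698492
Multiply: SPL = 20 * 5.698492 = 113.97

113.97 dB


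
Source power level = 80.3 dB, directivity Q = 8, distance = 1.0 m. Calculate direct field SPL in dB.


Given values:
  Lw = 80.3 dB, Q = 8, r = 1.0 m
Formula: SPL = Lw + 10 * log10(Q / (4 * pi * r^2))
Compute 4 * pi * r^2 = 4 * pi * 1.0^2 = 12.5664
Compute Q / denom = 8 / 12.5664 = 0.63661828
Compute 10 * log10(0.63661828) = -1.9612
SPL = 80.3 + (-1.9612) = 78.34

78.34 dB


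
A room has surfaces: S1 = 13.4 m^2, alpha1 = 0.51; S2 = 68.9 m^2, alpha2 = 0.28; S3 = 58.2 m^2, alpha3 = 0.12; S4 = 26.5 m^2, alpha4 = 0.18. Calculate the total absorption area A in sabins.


Given surfaces:
  Surface 1: 13.4 * 0.51 = 6.834
  Surface 2: 68.9 * 0.28 = 19.292
  Surface 3: 58.2 * 0.12 = 6.984
  Surface 4: 26.5 * 0.18 = 4.77
Formula: A = sum(Si * alpha_i)
A = 6.834 + 19.292 + 6.984 + 4.77
A = 37.88

37.88 sabins


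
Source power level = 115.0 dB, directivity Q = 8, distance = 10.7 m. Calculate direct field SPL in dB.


Given values:
  Lw = 115.0 dB, Q = 8, r = 10.7 m
Formula: SPL = Lw + 10 * log10(Q / (4 * pi * r^2))
Compute 4 * pi * r^2 = 4 * pi * 10.7^2 = 1438.7238
Compute Q / denom = 8 / 1438.7238 = 0.00556048
Compute 10 * log10(0.00556048) = -22.5489
SPL = 115.0 + (-22.5489) = 92.45

92.45 dB


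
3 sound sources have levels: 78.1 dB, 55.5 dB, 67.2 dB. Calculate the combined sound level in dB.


Formula: L_total = 10 * log10( sum(10^(Li/10)) )
  Source 1: 10^(78.1/10) = 64565422.9035
  Source 2: 10^(55.5/10) = 354813.3892
  Source 3: 10^(67.2/10) = 5248074.6025
Sum of linear values = 70168310.8952
L_total = 10 * log10(70168310.8952) = 78.46

78.46 dB


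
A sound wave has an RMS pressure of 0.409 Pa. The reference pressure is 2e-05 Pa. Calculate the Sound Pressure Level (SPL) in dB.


Given values:
  p = 0.409 Pa
  p_ref = 2e-05 Pa
Formula: SPL = 20 * log10(p / p_ref)
Compute ratio: p / p_ref = 0.409 / 2e-05 = 20450
Compute log10: log10(20450) = 4.310693
Multiply: SPL = 20 * 4.310693 = 86.21

86.21 dB


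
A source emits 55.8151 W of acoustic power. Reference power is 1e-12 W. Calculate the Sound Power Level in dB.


Given values:
  W = 55.8151 W
  W_ref = 1e-12 W
Formula: SWL = 10 * log10(W / W_ref)
Compute ratio: W / W_ref = 55815100000000
Compute log10: log10(55815100000000) = 13.746752
Multiply: SWL = 10 * 13.746752 = 137.47

137.47 dB


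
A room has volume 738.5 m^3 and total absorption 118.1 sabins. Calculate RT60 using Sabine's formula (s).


Given values:
  V = 738.5 m^3
  A = 118.1 sabins
Formula: RT60 = 0.161 * V / A
Numerator: 0.161 * 738.5 = 118.8985
RT60 = 118.8985 / 118.1 = 1.007

1.007 s


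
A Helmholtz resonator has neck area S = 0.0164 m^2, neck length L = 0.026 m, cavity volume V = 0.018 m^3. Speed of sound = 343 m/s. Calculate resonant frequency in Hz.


Given values:
  S = 0.0164 m^2, L = 0.026 m, V = 0.018 m^3, c = 343 m/s
Formula: f = (c / (2*pi)) * sqrt(S / (V * L))
Compute V * L = 0.018 * 0.026 = 0.000468
Compute S / (V * L) = 0.0164 / 0.000468 = 35.0427
Compute sqrt(35.0427) = 5.919687
Compute c / (2*pi) = 343 / 6.283185 = 54.590148
f = 54.590148 * 5.919687 = 323.16

323.16 Hz


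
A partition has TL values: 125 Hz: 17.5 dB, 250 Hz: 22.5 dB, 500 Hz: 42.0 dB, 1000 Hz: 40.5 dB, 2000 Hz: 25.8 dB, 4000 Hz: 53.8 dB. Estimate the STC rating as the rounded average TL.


Given TL values at each frequency:
  125 Hz: 17.5 dB
  250 Hz: 22.5 dB
  500 Hz: 42.0 dB
  1000 Hz: 40.5 dB
  2000 Hz: 25.8 dB
  4000 Hz: 53.8 dB
Formula: STC ~ round(average of TL values)
Sum = 17.5 + 22.5 + 42.0 + 40.5 + 25.8 + 53.8 = 202.1
Average = 202.1 / 6 = 33.68
Rounded: 34

34


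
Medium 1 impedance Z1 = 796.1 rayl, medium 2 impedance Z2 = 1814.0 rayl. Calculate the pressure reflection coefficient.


Given values:
  Z1 = 796.1 rayl, Z2 = 1814.0 rayl
Formula: R = (Z2 - Z1) / (Z2 + Z1)
Numerator: Z2 - Z1 = 1814.0 - 796.1 = 1017.9
Denominator: Z2 + Z1 = 1814.0 + 796.1 = 2610.1
R = 1017.9 / 2610.1 = 0.39

0.39


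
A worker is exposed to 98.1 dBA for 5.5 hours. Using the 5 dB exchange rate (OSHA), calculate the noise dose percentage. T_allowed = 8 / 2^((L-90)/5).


Given values:
  L = 98.1 dBA, T = 5.5 hours
Formula: T_allowed = 8 / 2^((L - 90) / 5)
Compute exponent: (98.1 - 90) / 5 = 1.62
Compute 2^(1.62) = 3.07375
T_allowed = 8 / 3.07375 = 2.602684 hours
Dose = (T / T_allowed) * 100
Dose = (5.5 / 2.602684) * 100 = 211.32

211.32 %


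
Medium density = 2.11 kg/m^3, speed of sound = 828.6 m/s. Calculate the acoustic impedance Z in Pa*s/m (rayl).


Given values:
  rho = 2.11 kg/m^3
  c = 828.6 m/s
Formula: Z = rho * c
Z = 2.11 * 828.6
Z = 1748.35

1748.35 rayl


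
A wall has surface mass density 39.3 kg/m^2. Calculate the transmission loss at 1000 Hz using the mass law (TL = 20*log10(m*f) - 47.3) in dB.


Given values:
  m = 39.3 kg/m^2, f = 1000 Hz
Formula: TL = 20 * log10(m * f) - 47.3
Compute m * f = 39.3 * 1000 = 39300.0
Compute log10(39300.0) = 4.594393
Compute 20 * 4.594393 = 91.8879
TL = 91.8879 - 47.3 = 44.59

44.59 dB


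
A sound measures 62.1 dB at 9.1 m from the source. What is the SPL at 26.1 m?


Given values:
  SPL1 = 62.1 dB, r1 = 9.1 m, r2 = 26.1 m
Formula: SPL2 = SPL1 - 20 * log10(r2 / r1)
Compute ratio: r2 / r1 = 26.1 / 9.1 = 2.8681
Compute log10: log10(2.8681) = 0.457594
Compute drop: 20 * 0.457594 = 9.1519
SPL2 = 62.1 - 9.1519 = 52.95

52.95 dB


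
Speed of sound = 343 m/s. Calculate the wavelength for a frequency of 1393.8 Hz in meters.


Given values:
  c = 343 m/s, f = 1393.8 Hz
Formula: lambda = c / f
lambda = 343 / 1393.8
lambda = 0.2461

0.2461 m


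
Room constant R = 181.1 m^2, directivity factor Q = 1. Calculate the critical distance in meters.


Given values:
  R = 181.1 m^2, Q = 1
Formula: d_c = 0.141 * sqrt(Q * R)
Compute Q * R = 1 * 181.1 = 181.1
Compute sqrt(181.1) = 13.4573
d_c = 0.141 * 13.4573 = 1.897

1.897 m


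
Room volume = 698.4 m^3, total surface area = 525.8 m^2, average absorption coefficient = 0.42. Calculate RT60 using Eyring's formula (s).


Given values:
  V = 698.4 m^3, S = 525.8 m^2, alpha = 0.42
Formula: RT60 = 0.161 * V / (-S * ln(1 - alpha))
Compute ln(1 - 0.42) = ln(0.58) = -0.544727
Denominator: -525.8 * -0.544727 = 286.4175
Numerator: 0.161 * 698.4 = 112.4424
RT60 = 112.4424 / 286.4175 = 0.393

0.393 s


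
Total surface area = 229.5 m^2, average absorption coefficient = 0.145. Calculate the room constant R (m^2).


Given values:
  S = 229.5 m^2, alpha = 0.145
Formula: R = S * alpha / (1 - alpha)
Numerator: 229.5 * 0.145 = 33.2775
Denominator: 1 - 0.145 = 0.855
R = 33.2775 / 0.855 = 38.92

38.92 m^2


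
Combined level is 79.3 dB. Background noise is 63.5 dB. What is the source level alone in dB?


Given values:
  L_total = 79.3 dB, L_bg = 63.5 dB
Formula: L_source = 10 * log10(10^(L_total/10) - 10^(L_bg/10))
Convert to linear:
  10^(79.3/10) = 85113803.8202
  10^(63.5/10) = 2238721.1386
Difference: 85113803.8202 - 2238721.1386 = 82875082.6816
L_source = 10 * log10(82875082.6816) = 79.18

79.18 dB


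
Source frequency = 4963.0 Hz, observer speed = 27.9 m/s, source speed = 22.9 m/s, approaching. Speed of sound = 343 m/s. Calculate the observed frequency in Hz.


Given values:
  f_s = 4963.0 Hz, v_o = 27.9 m/s, v_s = 22.9 m/s
  Direction: approaching
Formula: f_o = f_s * (c + v_o) / (c - v_s)
Numerator: c + v_o = 343 + 27.9 = 370.9
Denominator: c - v_s = 343 - 22.9 = 320.1
f_o = 4963.0 * 370.9 / 320.1 = 5750.63

5750.63 Hz


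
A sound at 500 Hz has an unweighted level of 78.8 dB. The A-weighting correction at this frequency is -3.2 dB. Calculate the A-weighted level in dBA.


Given values:
  SPL = 78.8 dB
  A-weighting at 500 Hz = -3.2 dB
Formula: L_A = SPL + A_weight
L_A = 78.8 + (-3.2)
L_A = 75.6

75.6 dBA


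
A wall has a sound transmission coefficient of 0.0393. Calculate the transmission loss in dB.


Given values:
  tau = 0.0393
Formula: TL = 10 * log10(1 / tau)
Compute 1 / tau = 1 / 0.0393 = 25.4453
Compute log10(25.4453) = 1.405608
TL = 10 * 1.405608 = 14.06

14.06 dB


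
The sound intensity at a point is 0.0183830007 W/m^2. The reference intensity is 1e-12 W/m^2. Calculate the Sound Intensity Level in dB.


Given values:
  I = 0.0183830007 W/m^2
  I_ref = 1e-12 W/m^2
Formula: SIL = 10 * log10(I / I_ref)
Compute ratio: I / I_ref = 18383000700
Compute log10: log10(18383000700) = 10.264416
Multiply: SIL = 10 * 10.264416 = 102.64

102.64 dB


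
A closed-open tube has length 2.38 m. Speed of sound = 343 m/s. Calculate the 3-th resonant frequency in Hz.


Given values:
  Tube type: closed-open, L = 2.38 m, c = 343 m/s, n = 3
Formula: f_n = (2n - 1) * c / (4 * L)
Compute 2n - 1 = 2*3 - 1 = 5
Compute 4 * L = 4 * 2.38 = 9.52
f = 5 * 343 / 9.52
f = 180.15

180.15 Hz


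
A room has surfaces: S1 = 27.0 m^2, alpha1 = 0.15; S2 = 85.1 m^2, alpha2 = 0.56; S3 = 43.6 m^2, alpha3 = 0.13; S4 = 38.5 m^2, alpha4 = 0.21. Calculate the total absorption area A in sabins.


Given surfaces:
  Surface 1: 27.0 * 0.15 = 4.05
  Surface 2: 85.1 * 0.56 = 47.656
  Surface 3: 43.6 * 0.13 = 5.668
  Surface 4: 38.5 * 0.21 = 8.085
Formula: A = sum(Si * alpha_i)
A = 4.05 + 47.656 + 5.668 + 8.085
A = 65.46

65.46 sabins


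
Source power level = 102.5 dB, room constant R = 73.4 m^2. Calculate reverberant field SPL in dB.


Given values:
  Lw = 102.5 dB, R = 73.4 m^2
Formula: SPL = Lw + 10 * log10(4 / R)
Compute 4 / R = 4 / 73.4 = 0.054496
Compute 10 * log10(0.054496) = -12.6364
SPL = 102.5 + (-12.6364) = 89.86

89.86 dB


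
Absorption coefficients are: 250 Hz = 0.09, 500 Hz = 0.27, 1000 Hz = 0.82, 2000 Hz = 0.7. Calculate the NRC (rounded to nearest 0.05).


Given values:
  a_250 = 0.09, a_500 = 0.27
  a_1000 = 0.82, a_2000 = 0.7
Formula: NRC = (a250 + a500 + a1000 + a2000) / 4
Sum = 0.09 + 0.27 + 0.82 + 0.7 = 1.88
NRC = 1.88 / 4 = 0.47
Rounded to nearest 0.05: 0.45

0.45


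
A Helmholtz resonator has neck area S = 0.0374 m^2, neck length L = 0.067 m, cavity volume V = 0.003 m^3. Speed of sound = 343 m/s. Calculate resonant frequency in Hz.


Given values:
  S = 0.0374 m^2, L = 0.067 m, V = 0.003 m^3, c = 343 m/s
Formula: f = (c / (2*pi)) * sqrt(S / (V * L))
Compute V * L = 0.003 * 0.067 = 0.000201
Compute S / (V * L) = 0.0374 / 0.000201 = 186.0697
Compute sqrt(186.0697) = 13.640737
Compute c / (2*pi) = 343 / 6.283185 = 54.590148
f = 54.590148 * 13.640737 = 744.65

744.65 Hz


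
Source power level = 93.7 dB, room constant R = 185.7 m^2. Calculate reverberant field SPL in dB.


Given values:
  Lw = 93.7 dB, R = 185.7 m^2
Formula: SPL = Lw + 10 * log10(4 / R)
Compute 4 / R = 4 / 185.7 = 0.02154
Compute 10 * log10(0.02154) = -16.6675
SPL = 93.7 + (-16.6675) = 77.03

77.03 dB


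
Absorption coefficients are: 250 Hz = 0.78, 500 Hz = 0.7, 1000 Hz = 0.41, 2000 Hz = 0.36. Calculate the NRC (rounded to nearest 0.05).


Given values:
  a_250 = 0.78, a_500 = 0.7
  a_1000 = 0.41, a_2000 = 0.36
Formula: NRC = (a250 + a500 + a1000 + a2000) / 4
Sum = 0.78 + 0.7 + 0.41 + 0.36 = 2.25
NRC = 2.25 / 4 = 0.5625
Rounded to nearest 0.05: 0.55

0.55


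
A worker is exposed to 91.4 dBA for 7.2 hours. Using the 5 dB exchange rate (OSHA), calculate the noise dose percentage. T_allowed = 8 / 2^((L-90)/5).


Given values:
  L = 91.4 dBA, T = 7.2 hours
Formula: T_allowed = 8 / 2^((L - 90) / 5)
Compute exponent: (91.4 - 90) / 5 = 0.28
Compute 2^(0.28) = 1.214195
T_allowed = 8 / 1.214195 = 6.588728 hours
Dose = (T / T_allowed) * 100
Dose = (7.2 / 6.588728) * 100 = 109.28

109.28 %


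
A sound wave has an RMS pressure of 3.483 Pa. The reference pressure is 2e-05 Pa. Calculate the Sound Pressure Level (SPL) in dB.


Given values:
  p = 3.483 Pa
  p_ref = 2e-05 Pa
Formula: SPL = 20 * log10(p / p_ref)
Compute ratio: p / p_ref = 3.483 / 2e-05 = 174150
Compute log10: log10(174150) = 5.240923
Multiply: SPL = 20 * 5.240923 = 104.82

104.82 dB


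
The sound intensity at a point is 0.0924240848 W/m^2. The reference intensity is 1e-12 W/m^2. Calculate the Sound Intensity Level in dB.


Given values:
  I = 0.0924240848 W/m^2
  I_ref = 1e-12 W/m^2
Formula: SIL = 10 * log10(I / I_ref)
Compute ratio: I / I_ref = 92424084800
Compute log10: log10(92424084800) = 10.965785
Multiply: SIL = 10 * 10.965785 = 109.66

109.66 dB


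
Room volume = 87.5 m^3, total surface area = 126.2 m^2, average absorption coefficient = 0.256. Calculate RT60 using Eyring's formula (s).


Given values:
  V = 87.5 m^3, S = 126.2 m^2, alpha = 0.256
Formula: RT60 = 0.161 * V / (-S * ln(1 - alpha))
Compute ln(1 - 0.256) = ln(0.744) = -0.295714
Denominator: -126.2 * -0.295714 = 37.3191
Numerator: 0.161 * 87.5 = 14.0875
RT60 = 14.0875 / 37.3191 = 0.377

0.377 s


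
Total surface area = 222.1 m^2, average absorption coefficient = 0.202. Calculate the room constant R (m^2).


Given values:
  S = 222.1 m^2, alpha = 0.202
Formula: R = S * alpha / (1 - alpha)
Numerator: 222.1 * 0.202 = 44.8642
Denominator: 1 - 0.202 = 0.798
R = 44.8642 / 0.798 = 56.22

56.22 m^2


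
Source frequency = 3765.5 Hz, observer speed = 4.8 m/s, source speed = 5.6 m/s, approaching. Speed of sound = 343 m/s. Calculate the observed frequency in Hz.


Given values:
  f_s = 3765.5 Hz, v_o = 4.8 m/s, v_s = 5.6 m/s
  Direction: approaching
Formula: f_o = f_s * (c + v_o) / (c - v_s)
Numerator: c + v_o = 343 + 4.8 = 347.8
Denominator: c - v_s = 343 - 5.6 = 337.4
f_o = 3765.5 * 347.8 / 337.4 = 3881.57

3881.57 Hz


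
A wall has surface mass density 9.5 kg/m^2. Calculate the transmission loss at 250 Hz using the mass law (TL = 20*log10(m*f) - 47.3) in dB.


Given values:
  m = 9.5 kg/m^2, f = 250 Hz
Formula: TL = 20 * log10(m * f) - 47.3
Compute m * f = 9.5 * 250 = 2375.0
Compute log10(2375.0) = 3.375664
Compute 20 * 3.375664 = 67.5133
TL = 67.5133 - 47.3 = 20.21

20.21 dB


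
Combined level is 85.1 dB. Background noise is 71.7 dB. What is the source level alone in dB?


Given values:
  L_total = 85.1 dB, L_bg = 71.7 dB
Formula: L_source = 10 * log10(10^(L_total/10) - 10^(L_bg/10))
Convert to linear:
  10^(85.1/10) = 323593656.9296
  10^(71.7/10) = 14791083.8817
Difference: 323593656.9296 - 14791083.8817 = 308802573.0479
L_source = 10 * log10(308802573.0479) = 84.9

84.9 dB


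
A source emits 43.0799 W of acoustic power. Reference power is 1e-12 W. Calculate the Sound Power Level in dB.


Given values:
  W = 43.0799 W
  W_ref = 1e-12 W
Formula: SWL = 10 * log10(W / W_ref)
Compute ratio: W / W_ref = 43079900000000
Compute log10: log10(43079900000000) = 13.634275
Multiply: SWL = 10 * 13.634275 = 136.34

136.34 dB


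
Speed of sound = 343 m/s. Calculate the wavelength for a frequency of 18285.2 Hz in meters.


Given values:
  c = 343 m/s, f = 18285.2 Hz
Formula: lambda = c / f
lambda = 343 / 18285.2
lambda = 0.0188

0.0188 m


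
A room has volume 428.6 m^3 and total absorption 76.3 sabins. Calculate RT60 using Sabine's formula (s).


Given values:
  V = 428.6 m^3
  A = 76.3 sabins
Formula: RT60 = 0.161 * V / A
Numerator: 0.161 * 428.6 = 69.0046
RT60 = 69.0046 / 76.3 = 0.904

0.904 s


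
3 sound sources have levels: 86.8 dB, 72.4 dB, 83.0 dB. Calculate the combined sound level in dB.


Formula: L_total = 10 * log10( sum(10^(Li/10)) )
  Source 1: 10^(86.8/10) = 478630092.3226
  Source 2: 10^(72.4/10) = 17378008.2875
  Source 3: 10^(83.0/10) = 199526231.4969
Sum of linear values = 695534332.107
L_total = 10 * log10(695534332.107) = 88.42

88.42 dB


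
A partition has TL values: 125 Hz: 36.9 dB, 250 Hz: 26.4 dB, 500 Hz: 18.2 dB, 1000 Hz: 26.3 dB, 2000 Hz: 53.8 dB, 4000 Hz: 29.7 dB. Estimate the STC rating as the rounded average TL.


Given TL values at each frequency:
  125 Hz: 36.9 dB
  250 Hz: 26.4 dB
  500 Hz: 18.2 dB
  1000 Hz: 26.3 dB
  2000 Hz: 53.8 dB
  4000 Hz: 29.7 dB
Formula: STC ~ round(average of TL values)
Sum = 36.9 + 26.4 + 18.2 + 26.3 + 53.8 + 29.7 = 191.3
Average = 191.3 / 6 = 31.88
Rounded: 32

32


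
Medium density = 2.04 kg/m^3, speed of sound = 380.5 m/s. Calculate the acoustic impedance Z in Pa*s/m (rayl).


Given values:
  rho = 2.04 kg/m^3
  c = 380.5 m/s
Formula: Z = rho * c
Z = 2.04 * 380.5
Z = 776.22

776.22 rayl


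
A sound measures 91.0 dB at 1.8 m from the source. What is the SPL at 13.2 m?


Given values:
  SPL1 = 91.0 dB, r1 = 1.8 m, r2 = 13.2 m
Formula: SPL2 = SPL1 - 20 * log10(r2 / r1)
Compute ratio: r2 / r1 = 13.2 / 1.8 = 7.3333
Compute log10: log10(7.3333) = 0.865299
Compute drop: 20 * 0.865299 = 17.306
SPL2 = 91.0 - 17.306 = 73.69

73.69 dB


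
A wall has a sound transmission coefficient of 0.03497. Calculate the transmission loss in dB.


Given values:
  tau = 0.03497
Formula: TL = 10 * log10(1 / tau)
Compute 1 / tau = 1 / 0.03497 = 28.5959
Compute log10(28.5959) = 1.456304
TL = 10 * 1.456304 = 14.56

14.56 dB


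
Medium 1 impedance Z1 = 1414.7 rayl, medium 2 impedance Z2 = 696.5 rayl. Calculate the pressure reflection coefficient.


Given values:
  Z1 = 1414.7 rayl, Z2 = 696.5 rayl
Formula: R = (Z2 - Z1) / (Z2 + Z1)
Numerator: Z2 - Z1 = 696.5 - 1414.7 = -718.2
Denominator: Z2 + Z1 = 696.5 + 1414.7 = 2111.2
R = -718.2 / 2111.2 = -0.3402

-0.3402


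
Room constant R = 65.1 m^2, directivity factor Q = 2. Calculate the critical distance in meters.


Given values:
  R = 65.1 m^2, Q = 2
Formula: d_c = 0.141 * sqrt(Q * R)
Compute Q * R = 2 * 65.1 = 130.2
Compute sqrt(130.2) = 11.4105
d_c = 0.141 * 11.4105 = 1.609

1.609 m


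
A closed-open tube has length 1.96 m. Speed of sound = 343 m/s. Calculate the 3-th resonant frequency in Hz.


Given values:
  Tube type: closed-open, L = 1.96 m, c = 343 m/s, n = 3
Formula: f_n = (2n - 1) * c / (4 * L)
Compute 2n - 1 = 2*3 - 1 = 5
Compute 4 * L = 4 * 1.96 = 7.84
f = 5 * 343 / 7.84
f = 218.75

218.75 Hz


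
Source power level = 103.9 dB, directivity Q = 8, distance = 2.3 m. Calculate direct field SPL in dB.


Given values:
  Lw = 103.9 dB, Q = 8, r = 2.3 m
Formula: SPL = Lw + 10 * log10(Q / (4 * pi * r^2))
Compute 4 * pi * r^2 = 4 * pi * 2.3^2 = 66.4761
Compute Q / denom = 8 / 66.4761 = 0.120344
Compute 10 * log10(0.120344) = -9.1958
SPL = 103.9 + (-9.1958) = 94.7

94.7 dB


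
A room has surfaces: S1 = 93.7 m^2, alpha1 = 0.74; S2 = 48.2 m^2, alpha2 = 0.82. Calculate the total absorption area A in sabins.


Given surfaces:
  Surface 1: 93.7 * 0.74 = 69.338
  Surface 2: 48.2 * 0.82 = 39.524
Formula: A = sum(Si * alpha_i)
A = 69.338 + 39.524
A = 108.86

108.86 sabins


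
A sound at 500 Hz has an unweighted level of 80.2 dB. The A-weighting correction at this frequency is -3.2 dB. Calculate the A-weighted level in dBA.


Given values:
  SPL = 80.2 dB
  A-weighting at 500 Hz = -3.2 dB
Formula: L_A = SPL + A_weight
L_A = 80.2 + (-3.2)
L_A = 77.0

77.0 dBA
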